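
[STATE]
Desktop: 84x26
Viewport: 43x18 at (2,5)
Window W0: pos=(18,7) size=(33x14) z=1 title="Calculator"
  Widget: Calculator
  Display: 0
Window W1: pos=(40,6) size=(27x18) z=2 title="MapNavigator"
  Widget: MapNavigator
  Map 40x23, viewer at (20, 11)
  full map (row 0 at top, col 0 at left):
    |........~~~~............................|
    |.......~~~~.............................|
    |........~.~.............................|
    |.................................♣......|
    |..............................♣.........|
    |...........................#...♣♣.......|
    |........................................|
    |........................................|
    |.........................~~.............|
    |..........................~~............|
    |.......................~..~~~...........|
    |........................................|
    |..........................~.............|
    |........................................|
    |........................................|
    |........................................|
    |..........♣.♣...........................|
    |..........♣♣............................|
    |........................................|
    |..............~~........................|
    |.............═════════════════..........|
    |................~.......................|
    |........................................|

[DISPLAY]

                                           
                                      ┏━━━━
                ┏━━━━━━━━━━━━━━━━━━━━━┃ Map
                ┃ Calculator          ┠────
                ┠─────────────────────┃....
                ┃                     ┃....
                ┃┌───┬───┬───┬───┐    ┃....
                ┃│ 7 │ 8 │ 9 │ ÷ │    ┃....
                ┃├───┼───┼───┼───┤    ┃....
                ┃│ 4 │ 5 │ 6 │ × │    ┃....
                ┃├───┼───┼───┼───┤    ┃....
                ┃│ 1 │ 2 │ 3 │ - │    ┃....
                ┃├───┼───┼───┼───┤    ┃....
                ┃│ 0 │ . │ = │ + │    ┃....
                ┃└───┴───┴───┴───┘    ┃....
                ┗━━━━━━━━━━━━━━━━━━━━━┃....
                                      ┃..♣.
                                      ┃..♣♣


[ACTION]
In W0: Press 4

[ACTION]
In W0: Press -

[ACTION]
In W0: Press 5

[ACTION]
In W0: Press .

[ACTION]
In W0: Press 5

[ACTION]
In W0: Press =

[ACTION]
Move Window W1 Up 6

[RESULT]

                                      ┃....
                                      ┃....
                ┏━━━━━━━━━━━━━━━━━━━━━┃....
                ┃ Calculator          ┃....
                ┠─────────────────────┃....
                ┃                     ┃....
                ┃┌───┬───┬───┬───┐    ┃....
                ┃│ 7 │ 8 │ 9 │ ÷ │    ┃....
                ┃├───┼───┼───┼───┤    ┃....
                ┃│ 4 │ 5 │ 6 │ × │    ┃....
                ┃├───┼───┼───┼───┤    ┃..♣.
                ┃│ 1 │ 2 │ 3 │ - │    ┃..♣♣
                ┃├───┼───┼───┼───┤    ┗━━━━
                ┃│ 0 │ . │ = │ + │         
                ┃└───┴───┴───┴───┘         
                ┗━━━━━━━━━━━━━━━━━━━━━━━━━━
                                           
                                           


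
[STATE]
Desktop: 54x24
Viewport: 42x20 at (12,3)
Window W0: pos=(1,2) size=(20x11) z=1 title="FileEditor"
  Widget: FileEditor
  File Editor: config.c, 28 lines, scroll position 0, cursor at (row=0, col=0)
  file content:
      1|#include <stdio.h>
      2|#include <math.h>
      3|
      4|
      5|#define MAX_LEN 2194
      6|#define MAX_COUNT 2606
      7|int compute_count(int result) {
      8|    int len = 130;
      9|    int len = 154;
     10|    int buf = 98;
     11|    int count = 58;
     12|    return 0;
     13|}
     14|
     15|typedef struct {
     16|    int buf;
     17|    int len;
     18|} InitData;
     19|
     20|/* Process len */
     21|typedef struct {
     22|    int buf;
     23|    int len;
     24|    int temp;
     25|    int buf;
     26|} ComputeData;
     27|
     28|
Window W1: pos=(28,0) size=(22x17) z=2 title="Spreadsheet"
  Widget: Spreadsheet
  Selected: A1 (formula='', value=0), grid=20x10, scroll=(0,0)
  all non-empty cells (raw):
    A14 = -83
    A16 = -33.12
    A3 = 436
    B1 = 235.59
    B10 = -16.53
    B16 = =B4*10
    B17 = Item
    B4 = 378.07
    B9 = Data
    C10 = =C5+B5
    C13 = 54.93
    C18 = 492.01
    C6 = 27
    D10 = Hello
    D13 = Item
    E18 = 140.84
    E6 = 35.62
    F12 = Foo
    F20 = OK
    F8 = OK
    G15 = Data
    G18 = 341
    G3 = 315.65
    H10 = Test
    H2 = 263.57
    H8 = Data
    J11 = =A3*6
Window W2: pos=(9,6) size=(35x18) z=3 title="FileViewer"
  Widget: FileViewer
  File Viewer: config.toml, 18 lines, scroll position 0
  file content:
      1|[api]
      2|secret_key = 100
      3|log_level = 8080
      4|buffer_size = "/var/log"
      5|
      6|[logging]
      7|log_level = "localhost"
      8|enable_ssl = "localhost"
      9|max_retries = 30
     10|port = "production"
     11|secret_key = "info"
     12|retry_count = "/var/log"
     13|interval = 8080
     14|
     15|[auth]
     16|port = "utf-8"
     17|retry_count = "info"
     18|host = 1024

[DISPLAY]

r       ┃       ┃A1:                 ┃    
────────┨       ┃       A       B    ┃    
stdio.h▲┃       ┃--------------------┃    
━━━━━━━━━━━━━━━━━━━━━━━━━━━━━━━┓35.59┃    
ileViewer                      ┃    0┃    
───────────────────────────────┨    0┃    
pi]                           ▲┃78.07┃    
cret_key = 100                █┃    0┃    
g_level = 8080                ░┃    0┃    
ffer_size = "/var/log"        ░┃    0┃    
                              ░┃    0┃    
ogging]                       ░┃a    ┃    
g_level = "localhost"         ░┃16.53┃    
able_ssl = "localhost"        ░┃━━━━━┛    
x_retries = 30                ░┃          
rt = "production"             ░┃          
cret_key = "info"             ░┃          
try_count = "/var/log"        ░┃          
terval = 8080                 ░┃          
                              ▼┃          


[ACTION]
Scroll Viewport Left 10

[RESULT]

 FileEditor       ┃       ┃A1:            
──────────────────┨       ┃       A       
█include <stdio.h▲┃       ┃---------------
#includ┏━━━━━━━━━━━━━━━━━━━━━━━━━━━━━━━━━┓
       ┃ FileViewer                      ┃
       ┠─────────────────────────────────┨
#define┃[api]                           ▲┃
#define┃secret_key = 100                █┃
int com┃log_level = 8080                ░┃
━━━━━━━┃buffer_size = "/var/log"        ░┃
       ┃                                ░┃
       ┃[logging]                       ░┃
       ┃log_level = "localhost"         ░┃
       ┃enable_ssl = "localhost"        ░┃
       ┃max_retries = 30                ░┃
       ┃port = "production"             ░┃
       ┃secret_key = "info"             ░┃
       ┃retry_count = "/var/log"        ░┃
       ┃interval = 8080                 ░┃
       ┃                                ▼┃


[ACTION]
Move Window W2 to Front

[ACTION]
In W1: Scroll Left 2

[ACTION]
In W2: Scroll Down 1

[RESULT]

 FileEditor       ┃       ┃A1:            
──────────────────┨       ┃       A       
█include <stdio.h▲┃       ┃---------------
#includ┏━━━━━━━━━━━━━━━━━━━━━━━━━━━━━━━━━┓
       ┃ FileViewer                      ┃
       ┠─────────────────────────────────┨
#define┃secret_key = 100                ▲┃
#define┃log_level = 8080                ░┃
int com┃buffer_size = "/var/log"        ░┃
━━━━━━━┃                                ░┃
       ┃[logging]                       █┃
       ┃log_level = "localhost"         ░┃
       ┃enable_ssl = "localhost"        ░┃
       ┃max_retries = 30                ░┃
       ┃port = "production"             ░┃
       ┃secret_key = "info"             ░┃
       ┃retry_count = "/var/log"        ░┃
       ┃interval = 8080                 ░┃
       ┃                                ░┃
       ┃[auth]                          ▼┃


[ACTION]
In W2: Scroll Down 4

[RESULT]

 FileEditor       ┃       ┃A1:            
──────────────────┨       ┃       A       
█include <stdio.h▲┃       ┃---------------
#includ┏━━━━━━━━━━━━━━━━━━━━━━━━━━━━━━━━━┓
       ┃ FileViewer                      ┃
       ┠─────────────────────────────────┨
#define┃                                ▲┃
#define┃[logging]                       ░┃
int com┃log_level = "localhost"         ░┃
━━━━━━━┃enable_ssl = "localhost"        ░┃
       ┃max_retries = 30                ░┃
       ┃port = "production"             ░┃
       ┃secret_key = "info"             ░┃
       ┃retry_count = "/var/log"        ░┃
       ┃interval = 8080                 ░┃
       ┃                                ░┃
       ┃[auth]                          ░┃
       ┃port = "utf-8"                  ░┃
       ┃retry_count = "info"            █┃
       ┃host = 1024                     ▼┃


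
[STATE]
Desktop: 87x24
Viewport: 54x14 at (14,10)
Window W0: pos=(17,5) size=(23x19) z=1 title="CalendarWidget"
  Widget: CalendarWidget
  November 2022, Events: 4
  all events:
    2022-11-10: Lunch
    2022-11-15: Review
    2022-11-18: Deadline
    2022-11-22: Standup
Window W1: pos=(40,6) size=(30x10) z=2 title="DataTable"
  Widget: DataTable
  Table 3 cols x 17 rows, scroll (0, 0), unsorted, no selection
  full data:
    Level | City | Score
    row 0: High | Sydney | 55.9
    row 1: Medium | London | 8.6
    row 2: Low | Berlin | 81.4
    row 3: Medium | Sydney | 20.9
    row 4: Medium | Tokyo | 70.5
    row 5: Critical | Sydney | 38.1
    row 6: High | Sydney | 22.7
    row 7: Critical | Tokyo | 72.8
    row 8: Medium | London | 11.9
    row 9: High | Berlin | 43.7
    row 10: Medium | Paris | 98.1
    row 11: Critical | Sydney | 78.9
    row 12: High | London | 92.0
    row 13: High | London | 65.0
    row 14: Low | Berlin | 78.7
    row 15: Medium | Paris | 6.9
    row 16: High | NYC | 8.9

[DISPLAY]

   ┃    1  2  3  4  5  6 ┃┃────────┼──────┼─────      
   ┃ 7  8  9 10* 11 12 13┃┃High    │Sydney│55.9       
   ┃14 15* 16 17 18* 19 2┃┃Medium  │London│8.6        
   ┃21 22* 23 24 25 26 27┃┃Low     │Berlin│81.4       
   ┃28 29 30             ┃┃Medium  │Sydney│20.9       
   ┃                     ┃┗━━━━━━━━━━━━━━━━━━━━━━━━━━━
   ┃                     ┃                            
   ┃                     ┃                            
   ┃                     ┃                            
   ┃                     ┃                            
   ┃                     ┃                            
   ┃                     ┃                            
   ┃                     ┃                            
   ┗━━━━━━━━━━━━━━━━━━━━━┛                            


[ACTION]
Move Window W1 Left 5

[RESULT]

   ┃    1  2  3  4  5┃────────┼──────┼─────       ┃   
   ┃ 7  8  9 10* 11 1┃High    │Sydney│55.9        ┃   
   ┃14 15* 16 17 18* ┃Medium  │London│8.6         ┃   
   ┃21 22* 23 24 25 2┃Low     │Berlin│81.4        ┃   
   ┃28 29 30         ┃Medium  │Sydney│20.9        ┃   
   ┃                 ┗━━━━━━━━━━━━━━━━━━━━━━━━━━━━┛   
   ┃                     ┃                            
   ┃                     ┃                            
   ┃                     ┃                            
   ┃                     ┃                            
   ┃                     ┃                            
   ┃                     ┃                            
   ┃                     ┃                            
   ┗━━━━━━━━━━━━━━━━━━━━━┛                            


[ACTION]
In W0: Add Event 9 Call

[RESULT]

   ┃    1  2  3  4  5┃────────┼──────┼─────       ┃   
   ┃ 7  8  9* 10* 11 ┃High    │Sydney│55.9        ┃   
   ┃14 15* 16 17 18* ┃Medium  │London│8.6         ┃   
   ┃21 22* 23 24 25 2┃Low     │Berlin│81.4        ┃   
   ┃28 29 30         ┃Medium  │Sydney│20.9        ┃   
   ┃                 ┗━━━━━━━━━━━━━━━━━━━━━━━━━━━━┛   
   ┃                     ┃                            
   ┃                     ┃                            
   ┃                     ┃                            
   ┃                     ┃                            
   ┃                     ┃                            
   ┃                     ┃                            
   ┃                     ┃                            
   ┗━━━━━━━━━━━━━━━━━━━━━┛                            


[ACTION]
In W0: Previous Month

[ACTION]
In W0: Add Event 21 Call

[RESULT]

   ┃                1┃────────┼──────┼─────       ┃   
   ┃ 3  4  5  6  7  8┃High    │Sydney│55.9        ┃   
   ┃10 11 12 13 14 15┃Medium  │London│8.6         ┃   
   ┃17 18 19 20 21* 2┃Low     │Berlin│81.4        ┃   
   ┃24 25 26 27 28 29┃Medium  │Sydney│20.9        ┃   
   ┃31               ┗━━━━━━━━━━━━━━━━━━━━━━━━━━━━┛   
   ┃                     ┃                            
   ┃                     ┃                            
   ┃                     ┃                            
   ┃                     ┃                            
   ┃                     ┃                            
   ┃                     ┃                            
   ┃                     ┃                            
   ┗━━━━━━━━━━━━━━━━━━━━━┛                            


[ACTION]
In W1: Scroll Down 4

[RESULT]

   ┃                1┃────────┼──────┼─────       ┃   
   ┃ 3  4  5  6  7  8┃Medium  │Tokyo │70.5        ┃   
   ┃10 11 12 13 14 15┃Critical│Sydney│38.1        ┃   
   ┃17 18 19 20 21* 2┃High    │Sydney│22.7        ┃   
   ┃24 25 26 27 28 29┃Critical│Tokyo │72.8        ┃   
   ┃31               ┗━━━━━━━━━━━━━━━━━━━━━━━━━━━━┛   
   ┃                     ┃                            
   ┃                     ┃                            
   ┃                     ┃                            
   ┃                     ┃                            
   ┃                     ┃                            
   ┃                     ┃                            
   ┃                     ┃                            
   ┗━━━━━━━━━━━━━━━━━━━━━┛                            


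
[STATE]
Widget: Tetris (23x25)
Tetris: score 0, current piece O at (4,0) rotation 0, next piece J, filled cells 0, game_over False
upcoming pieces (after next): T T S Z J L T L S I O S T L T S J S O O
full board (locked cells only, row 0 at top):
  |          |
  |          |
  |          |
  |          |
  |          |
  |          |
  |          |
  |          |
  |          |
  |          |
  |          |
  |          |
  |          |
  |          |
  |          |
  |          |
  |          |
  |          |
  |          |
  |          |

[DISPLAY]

    ▓▓    │Next:       
    ▓▓    │█           
          │███         
          │            
          │            
          │            
          │Score:      
          │0           
          │            
          │            
          │            
          │            
          │            
          │            
          │            
          │            
          │            
          │            
          │            
          │            
          │            
          │            
          │            
          │            
          │            


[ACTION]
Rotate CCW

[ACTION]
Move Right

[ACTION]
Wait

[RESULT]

          │Next:       
     ▓▓   │█           
     ▓▓   │███         
          │            
          │            
          │            
          │Score:      
          │0           
          │            
          │            
          │            
          │            
          │            
          │            
          │            
          │            
          │            
          │            
          │            
          │            
          │            
          │            
          │            
          │            
          │            


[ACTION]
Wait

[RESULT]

          │Next:       
          │█           
     ▓▓   │███         
     ▓▓   │            
          │            
          │            
          │Score:      
          │0           
          │            
          │            
          │            
          │            
          │            
          │            
          │            
          │            
          │            
          │            
          │            
          │            
          │            
          │            
          │            
          │            
          │            


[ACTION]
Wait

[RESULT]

          │Next:       
          │█           
          │███         
     ▓▓   │            
     ▓▓   │            
          │            
          │Score:      
          │0           
          │            
          │            
          │            
          │            
          │            
          │            
          │            
          │            
          │            
          │            
          │            
          │            
          │            
          │            
          │            
          │            
          │            


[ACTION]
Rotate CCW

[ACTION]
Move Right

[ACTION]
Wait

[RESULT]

          │Next:       
          │█           
          │███         
          │            
      ▓▓  │            
      ▓▓  │            
          │Score:      
          │0           
          │            
          │            
          │            
          │            
          │            
          │            
          │            
          │            
          │            
          │            
          │            
          │            
          │            
          │            
          │            
          │            
          │            


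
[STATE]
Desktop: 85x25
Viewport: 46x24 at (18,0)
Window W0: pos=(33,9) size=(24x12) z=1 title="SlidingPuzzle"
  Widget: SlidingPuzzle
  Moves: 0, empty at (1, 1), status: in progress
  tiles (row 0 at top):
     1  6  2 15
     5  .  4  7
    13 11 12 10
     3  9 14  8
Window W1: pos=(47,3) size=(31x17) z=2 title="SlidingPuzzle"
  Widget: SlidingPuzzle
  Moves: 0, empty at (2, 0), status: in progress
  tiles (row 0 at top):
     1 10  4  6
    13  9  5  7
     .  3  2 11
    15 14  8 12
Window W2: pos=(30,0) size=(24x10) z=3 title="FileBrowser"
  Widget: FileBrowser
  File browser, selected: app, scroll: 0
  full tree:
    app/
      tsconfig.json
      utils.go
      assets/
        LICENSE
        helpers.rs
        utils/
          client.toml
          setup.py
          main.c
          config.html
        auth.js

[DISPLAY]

            ┏━━━━━━━━━━━━━━━━━━━━━━┓          
            ┃ FileBrowser          ┃          
            ┠──────────────────────┨          
            ┃> [-] app/            ┃━━━━━━━━━━
            ┃    tsconfig.json     ┃ngPuzzle  
            ┃    utils.go          ┃──────────
            ┃    [+] assets/       ┃────┬────┬
            ┃                      ┃ 10 │  4 │
            ┃                      ┃────┼────┼
            ┗━━━━━━━━━━━━━━━━━━━━━━┛  9 │  5 │
               ┃ SlidingPuzzl┃├────┼────┼────┼
               ┠─────────────┃│    │  3 │  2 │
               ┃┌────┬────┬──┃├────┼────┼────┼
               ┃│  1 │  6 │  ┃│ 15 │ 14 │  8 │
               ┃├────┼────┼──┃└────┴────┴────┴
               ┃│  5 │    │  ┃Moves: 0        
               ┃├────┼────┼──┃                
               ┃│ 13 │ 11 │ 1┃                
               ┃├────┼────┼──┃                
               ┃│  3 │  9 │ 1┗━━━━━━━━━━━━━━━━
               ┗━━━━━━━━━━━━━━━━━━━━━━┛       
                                              
                                              
                                              


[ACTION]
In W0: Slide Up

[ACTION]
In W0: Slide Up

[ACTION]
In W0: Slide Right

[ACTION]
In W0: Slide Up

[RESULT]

            ┏━━━━━━━━━━━━━━━━━━━━━━┓          
            ┃ FileBrowser          ┃          
            ┠──────────────────────┨          
            ┃> [-] app/            ┃━━━━━━━━━━
            ┃    tsconfig.json     ┃ngPuzzle  
            ┃    utils.go          ┃──────────
            ┃    [+] assets/       ┃────┬────┬
            ┃                      ┃ 10 │  4 │
            ┃                      ┃────┼────┼
            ┗━━━━━━━━━━━━━━━━━━━━━━┛  9 │  5 │
               ┃ SlidingPuzzl┃├────┼────┼────┼
               ┠─────────────┃│    │  3 │  2 │
               ┃┌────┬────┬──┃├────┼────┼────┼
               ┃│  1 │  6 │  ┃│ 15 │ 14 │  8 │
               ┃├────┼────┼──┃└────┴────┴────┴
               ┃│  5 │ 11 │  ┃Moves: 0        
               ┃├────┼────┼──┃                
               ┃│ 13 │  9 │ 1┃                
               ┃├────┼────┼──┃                
               ┃│    │  3 │ 1┗━━━━━━━━━━━━━━━━
               ┗━━━━━━━━━━━━━━━━━━━━━━┛       
                                              
                                              
                                              


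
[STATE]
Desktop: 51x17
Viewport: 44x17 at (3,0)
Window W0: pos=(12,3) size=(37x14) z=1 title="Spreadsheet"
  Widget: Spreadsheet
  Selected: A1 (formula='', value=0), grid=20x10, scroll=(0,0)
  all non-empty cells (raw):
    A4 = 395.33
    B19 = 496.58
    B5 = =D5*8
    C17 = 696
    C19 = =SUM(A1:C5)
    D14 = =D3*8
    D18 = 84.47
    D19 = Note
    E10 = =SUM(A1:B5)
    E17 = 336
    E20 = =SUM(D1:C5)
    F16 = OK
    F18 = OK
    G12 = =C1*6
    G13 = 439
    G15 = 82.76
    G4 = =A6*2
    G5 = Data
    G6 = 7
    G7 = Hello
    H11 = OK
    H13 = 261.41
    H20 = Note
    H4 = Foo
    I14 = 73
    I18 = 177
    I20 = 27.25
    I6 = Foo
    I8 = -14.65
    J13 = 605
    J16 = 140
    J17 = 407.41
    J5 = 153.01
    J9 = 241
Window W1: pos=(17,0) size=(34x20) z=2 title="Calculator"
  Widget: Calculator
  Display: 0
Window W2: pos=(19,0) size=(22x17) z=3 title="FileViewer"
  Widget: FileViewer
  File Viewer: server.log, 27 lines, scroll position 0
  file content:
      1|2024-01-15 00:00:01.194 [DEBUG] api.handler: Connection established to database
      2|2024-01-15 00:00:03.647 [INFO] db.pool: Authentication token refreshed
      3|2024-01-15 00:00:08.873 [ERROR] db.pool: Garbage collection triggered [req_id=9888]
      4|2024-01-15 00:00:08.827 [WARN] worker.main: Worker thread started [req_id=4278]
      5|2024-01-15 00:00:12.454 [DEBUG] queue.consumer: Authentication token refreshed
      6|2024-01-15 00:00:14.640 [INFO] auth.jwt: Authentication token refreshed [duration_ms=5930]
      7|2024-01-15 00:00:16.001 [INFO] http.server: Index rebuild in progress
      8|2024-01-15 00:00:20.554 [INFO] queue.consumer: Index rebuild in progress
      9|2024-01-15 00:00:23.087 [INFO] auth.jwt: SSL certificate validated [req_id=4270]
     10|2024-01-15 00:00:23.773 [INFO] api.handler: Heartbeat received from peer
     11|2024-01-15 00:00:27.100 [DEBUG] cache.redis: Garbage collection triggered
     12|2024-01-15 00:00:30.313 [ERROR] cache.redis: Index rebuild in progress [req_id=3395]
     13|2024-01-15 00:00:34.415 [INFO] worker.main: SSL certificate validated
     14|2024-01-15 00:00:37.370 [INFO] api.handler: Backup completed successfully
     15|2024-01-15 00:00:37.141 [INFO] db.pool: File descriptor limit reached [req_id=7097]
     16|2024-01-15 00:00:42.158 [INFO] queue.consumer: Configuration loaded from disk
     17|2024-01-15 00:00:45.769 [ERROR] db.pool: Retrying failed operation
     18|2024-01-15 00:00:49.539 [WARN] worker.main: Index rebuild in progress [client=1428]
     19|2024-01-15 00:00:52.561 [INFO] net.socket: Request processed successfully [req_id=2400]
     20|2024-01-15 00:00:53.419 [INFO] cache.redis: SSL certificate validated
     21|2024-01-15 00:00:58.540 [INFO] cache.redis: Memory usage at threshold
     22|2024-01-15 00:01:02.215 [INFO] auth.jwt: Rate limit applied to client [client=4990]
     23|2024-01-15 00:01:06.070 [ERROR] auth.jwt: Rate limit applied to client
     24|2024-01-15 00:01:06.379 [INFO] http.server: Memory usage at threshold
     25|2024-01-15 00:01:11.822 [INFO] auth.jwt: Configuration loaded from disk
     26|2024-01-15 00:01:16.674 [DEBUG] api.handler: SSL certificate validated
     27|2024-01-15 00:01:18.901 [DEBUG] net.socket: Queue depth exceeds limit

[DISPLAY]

              ┏━┏━━━━━━━━━━━━━━━━━━━━┓━━━━━━
              ┃ ┃ FileViewer         ┃      
              ┠─┠────────────────────┨──────
         ┏━━━━┃ ┃2024-01-15 00:00:01▲┃      
         ┃ Spr┃┌┃2024-01-15 00:00:03█┃      
         ┠────┃│┃2024-01-15 00:00:08░┃      
         ┃A1: ┃├┃2024-01-15 00:00:08░┃      
         ┃    ┃│┃2024-01-15 00:00:12░┃      
         ┃----┃├┃2024-01-15 00:00:14░┃      
         ┃  1 ┃│┃2024-01-15 00:00:16░┃      
         ┃  2 ┃├┃2024-01-15 00:00:20░┃      
         ┃  3 ┃│┃2024-01-15 00:00:23░┃      
         ┃  4 ┃├┃2024-01-15 00:00:23░┃      
         ┃  5 ┃│┃2024-01-15 00:00:27░┃      
         ┃  6 ┃└┃2024-01-15 00:00:30░┃      
         ┃  7 ┃ ┃2024-01-15 00:00:34▼┃      
         ┗━━━━┃ ┗━━━━━━━━━━━━━━━━━━━━┛      


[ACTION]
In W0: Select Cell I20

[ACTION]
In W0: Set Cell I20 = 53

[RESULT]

              ┏━┏━━━━━━━━━━━━━━━━━━━━┓━━━━━━
              ┃ ┃ FileViewer         ┃      
              ┠─┠────────────────────┨──────
         ┏━━━━┃ ┃2024-01-15 00:00:01▲┃      
         ┃ Spr┃┌┃2024-01-15 00:00:03█┃      
         ┠────┃│┃2024-01-15 00:00:08░┃      
         ┃I20:┃├┃2024-01-15 00:00:08░┃      
         ┃    ┃│┃2024-01-15 00:00:12░┃      
         ┃----┃├┃2024-01-15 00:00:14░┃      
         ┃  1 ┃│┃2024-01-15 00:00:16░┃      
         ┃  2 ┃├┃2024-01-15 00:00:20░┃      
         ┃  3 ┃│┃2024-01-15 00:00:23░┃      
         ┃  4 ┃├┃2024-01-15 00:00:23░┃      
         ┃  5 ┃│┃2024-01-15 00:00:27░┃      
         ┃  6 ┃└┃2024-01-15 00:00:30░┃      
         ┃  7 ┃ ┃2024-01-15 00:00:34▼┃      
         ┗━━━━┃ ┗━━━━━━━━━━━━━━━━━━━━┛      


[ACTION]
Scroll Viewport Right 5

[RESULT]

          ┏━┏━━━━━━━━━━━━━━━━━━━━┓━━━━━━━━━┓
          ┃ ┃ FileViewer         ┃         ┃
          ┠─┠────────────────────┨─────────┨
     ┏━━━━┃ ┃2024-01-15 00:00:01▲┃        0┃
     ┃ Spr┃┌┃2024-01-15 00:00:03█┃         ┃
     ┠────┃│┃2024-01-15 00:00:08░┃         ┃
     ┃I20:┃├┃2024-01-15 00:00:08░┃         ┃
     ┃    ┃│┃2024-01-15 00:00:12░┃         ┃
     ┃----┃├┃2024-01-15 00:00:14░┃         ┃
     ┃  1 ┃│┃2024-01-15 00:00:16░┃         ┃
     ┃  2 ┃├┃2024-01-15 00:00:20░┃         ┃
     ┃  3 ┃│┃2024-01-15 00:00:23░┃         ┃
     ┃  4 ┃├┃2024-01-15 00:00:23░┃         ┃
     ┃  5 ┃│┃2024-01-15 00:00:27░┃         ┃
     ┃  6 ┃└┃2024-01-15 00:00:30░┃         ┃
     ┃  7 ┃ ┃2024-01-15 00:00:34▼┃         ┃
     ┗━━━━┃ ┗━━━━━━━━━━━━━━━━━━━━┛         ┃


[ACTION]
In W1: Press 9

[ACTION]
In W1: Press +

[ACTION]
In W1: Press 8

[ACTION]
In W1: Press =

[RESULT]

          ┏━┏━━━━━━━━━━━━━━━━━━━━┓━━━━━━━━━┓
          ┃ ┃ FileViewer         ┃         ┃
          ┠─┠────────────────────┨─────────┨
     ┏━━━━┃ ┃2024-01-15 00:00:01▲┃       17┃
     ┃ Spr┃┌┃2024-01-15 00:00:03█┃         ┃
     ┠────┃│┃2024-01-15 00:00:08░┃         ┃
     ┃I20:┃├┃2024-01-15 00:00:08░┃         ┃
     ┃    ┃│┃2024-01-15 00:00:12░┃         ┃
     ┃----┃├┃2024-01-15 00:00:14░┃         ┃
     ┃  1 ┃│┃2024-01-15 00:00:16░┃         ┃
     ┃  2 ┃├┃2024-01-15 00:00:20░┃         ┃
     ┃  3 ┃│┃2024-01-15 00:00:23░┃         ┃
     ┃  4 ┃├┃2024-01-15 00:00:23░┃         ┃
     ┃  5 ┃│┃2024-01-15 00:00:27░┃         ┃
     ┃  6 ┃└┃2024-01-15 00:00:30░┃         ┃
     ┃  7 ┃ ┃2024-01-15 00:00:34▼┃         ┃
     ┗━━━━┃ ┗━━━━━━━━━━━━━━━━━━━━┛         ┃


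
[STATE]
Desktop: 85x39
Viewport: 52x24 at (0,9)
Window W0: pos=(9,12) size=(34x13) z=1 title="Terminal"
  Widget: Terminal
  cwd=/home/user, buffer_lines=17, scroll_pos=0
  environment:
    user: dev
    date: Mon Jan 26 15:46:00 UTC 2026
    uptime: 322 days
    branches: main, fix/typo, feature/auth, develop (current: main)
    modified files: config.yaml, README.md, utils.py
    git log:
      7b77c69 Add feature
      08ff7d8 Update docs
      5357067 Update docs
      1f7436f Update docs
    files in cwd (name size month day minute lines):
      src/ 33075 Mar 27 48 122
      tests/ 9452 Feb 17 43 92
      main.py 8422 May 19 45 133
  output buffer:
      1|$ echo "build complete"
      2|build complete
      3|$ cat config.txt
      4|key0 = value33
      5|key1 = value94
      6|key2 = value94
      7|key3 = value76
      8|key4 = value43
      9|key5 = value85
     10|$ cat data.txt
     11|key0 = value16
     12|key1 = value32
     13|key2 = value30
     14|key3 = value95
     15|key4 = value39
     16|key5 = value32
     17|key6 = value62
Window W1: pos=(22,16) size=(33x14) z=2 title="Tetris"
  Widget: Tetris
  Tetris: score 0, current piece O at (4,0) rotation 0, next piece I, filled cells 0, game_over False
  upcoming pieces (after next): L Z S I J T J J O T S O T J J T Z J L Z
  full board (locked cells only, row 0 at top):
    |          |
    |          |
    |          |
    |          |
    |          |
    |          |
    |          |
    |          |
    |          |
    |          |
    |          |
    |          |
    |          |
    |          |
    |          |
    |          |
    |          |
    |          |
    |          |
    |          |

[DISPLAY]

                                                    
                                                    
                                                    
         ┏━━━━━━━━━━━━━━━━━━━━━━━━━━━━━━━━┓         
         ┃ Terminal                       ┃         
         ┠────────────────────────────────┨         
         ┃$ echo "build complete"         ┃         
         ┃build comple┏━━━━━━━━━━━━━━━━━━━━━━━━━━━━━
         ┃$ cat config┃ Tetris                      
         ┃key0 = value┠─────────────────────────────
         ┃key1 = value┃          │Next:             
         ┃key2 = value┃          │████              
         ┃key3 = value┃          │                  
         ┃key4 = value┃          │                  
         ┃key5 = value┃          │                  
         ┗━━━━━━━━━━━━┃          │                  
                      ┃          │Score:            
                      ┃          │0                 
                      ┃          │                  
                      ┃          │                  
                      ┗━━━━━━━━━━━━━━━━━━━━━━━━━━━━━
                                                    
                                                    
                                                    


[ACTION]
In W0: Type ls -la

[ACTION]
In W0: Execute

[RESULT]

                                                    
                                                    
                                                    
         ┏━━━━━━━━━━━━━━━━━━━━━━━━━━━━━━━━┓         
         ┃ Terminal                       ┃         
         ┠────────────────────────────────┨         
         ┃key3 = value95                  ┃         
         ┃key4 = value┏━━━━━━━━━━━━━━━━━━━━━━━━━━━━━
         ┃key5 = value┃ Tetris                      
         ┃key6 = value┠─────────────────────────────
         ┃$ ls -la    ┃          │Next:             
         ┃drwxr-xr-x  ┃          │████              
         ┃drwxr-xr-x  ┃          │                  
         ┃-rw-r--r--  ┃          │                  
         ┃$ █         ┃          │                  
         ┗━━━━━━━━━━━━┃          │                  
                      ┃          │Score:            
                      ┃          │0                 
                      ┃          │                  
                      ┃          │                  
                      ┗━━━━━━━━━━━━━━━━━━━━━━━━━━━━━
                                                    
                                                    
                                                    


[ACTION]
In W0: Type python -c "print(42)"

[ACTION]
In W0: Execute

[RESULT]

                                                    
                                                    
                                                    
         ┏━━━━━━━━━━━━━━━━━━━━━━━━━━━━━━━━┓         
         ┃ Terminal                       ┃         
         ┠────────────────────────────────┨         
         ┃key5 = value32                  ┃         
         ┃key6 = value┏━━━━━━━━━━━━━━━━━━━━━━━━━━━━━
         ┃$ ls -la    ┃ Tetris                      
         ┃drwxr-xr-x  ┠─────────────────────────────
         ┃drwxr-xr-x  ┃          │Next:             
         ┃-rw-r--r--  ┃          │████              
         ┃$ python -c ┃          │                  
         ┃42          ┃          │                  
         ┃$ █         ┃          │                  
         ┗━━━━━━━━━━━━┃          │                  
                      ┃          │Score:            
                      ┃          │0                 
                      ┃          │                  
                      ┃          │                  
                      ┗━━━━━━━━━━━━━━━━━━━━━━━━━━━━━
                                                    
                                                    
                                                    


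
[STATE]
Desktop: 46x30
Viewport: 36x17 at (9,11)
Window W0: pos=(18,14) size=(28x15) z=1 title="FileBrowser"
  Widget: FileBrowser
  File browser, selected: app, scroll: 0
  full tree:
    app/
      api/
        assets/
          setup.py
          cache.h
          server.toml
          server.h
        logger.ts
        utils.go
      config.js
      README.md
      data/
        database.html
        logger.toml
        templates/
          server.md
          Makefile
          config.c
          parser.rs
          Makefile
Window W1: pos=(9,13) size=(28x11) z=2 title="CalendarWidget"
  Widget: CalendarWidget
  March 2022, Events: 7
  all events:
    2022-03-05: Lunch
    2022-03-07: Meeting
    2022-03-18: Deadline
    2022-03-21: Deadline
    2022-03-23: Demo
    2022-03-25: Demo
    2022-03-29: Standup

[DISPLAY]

                                    
                                    
┏━━━━━━━━━━━━━━━━━━━━━━━━━━┓        
┃ CalendarWidget           ┃━━━━━━━━
┠──────────────────────────┨        
┃        March 2022        ┃────────
┃Mo Tu We Th Fr Sa Su      ┃        
┃    1  2  3  4  5*  6     ┃        
┃ 7*  8  9 10 11 12 13     ┃        
┃14 15 16 17 18* 19 20     ┃        
┃21* 22 23* 24 25* 26 27   ┃        
┃28 29* 30 31              ┃        
┗━━━━━━━━━━━━━━━━━━━━━━━━━━┛        
         ┃                          
         ┃                          
         ┃                          
         ┃                          


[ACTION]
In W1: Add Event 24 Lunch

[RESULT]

                                    
                                    
┏━━━━━━━━━━━━━━━━━━━━━━━━━━┓        
┃ CalendarWidget           ┃━━━━━━━━
┠──────────────────────────┨        
┃        March 2022        ┃────────
┃Mo Tu We Th Fr Sa Su      ┃        
┃    1  2  3  4  5*  6     ┃        
┃ 7*  8  9 10 11 12 13     ┃        
┃14 15 16 17 18* 19 20     ┃        
┃21* 22 23* 24* 25* 26 27  ┃        
┃28 29* 30 31              ┃        
┗━━━━━━━━━━━━━━━━━━━━━━━━━━┛        
         ┃                          
         ┃                          
         ┃                          
         ┃                          


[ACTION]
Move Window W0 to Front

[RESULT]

                                    
                                    
┏━━━━━━━━━━━━━━━━━━━━━━━━━━┓        
┃ Calenda┏━━━━━━━━━━━━━━━━━━━━━━━━━━
┠────────┃ FileBrowser              
┃        ┠──────────────────────────
┃Mo Tu We┃> [-] app/                
┃    1  2┃    [+] api/              
┃ 7*  8  ┃    config.js             
┃14 15 16┃    README.md             
┃21* 22 2┃    [+] data/             
┃28 29* 3┃                          
┗━━━━━━━━┃                          
         ┃                          
         ┃                          
         ┃                          
         ┃                          
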